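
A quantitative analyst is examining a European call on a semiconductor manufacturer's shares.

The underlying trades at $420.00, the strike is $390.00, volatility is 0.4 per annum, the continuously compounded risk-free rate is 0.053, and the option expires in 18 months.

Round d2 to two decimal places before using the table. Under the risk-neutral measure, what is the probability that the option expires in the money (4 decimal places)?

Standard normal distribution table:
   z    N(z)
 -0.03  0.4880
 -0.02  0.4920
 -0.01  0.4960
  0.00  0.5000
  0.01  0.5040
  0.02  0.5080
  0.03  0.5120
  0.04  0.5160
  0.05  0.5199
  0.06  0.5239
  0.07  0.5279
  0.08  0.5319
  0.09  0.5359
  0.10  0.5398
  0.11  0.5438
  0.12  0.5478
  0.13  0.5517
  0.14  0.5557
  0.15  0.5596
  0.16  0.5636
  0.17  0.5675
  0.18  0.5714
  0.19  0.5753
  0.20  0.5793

0.5279

T = 1.5;  σ√T = 0.4899
ln(S/K) + (r + σ²/2)T = ln(420/390) + (0.053 + 0.4²/2)·1.5 = 0.0741 + 0.1995 = 0.2736
d₁ = 0.2736 / 0.4899 = 0.5585 ≈ 0.56
d₂ = d₁ − σ√T = 0.5585 − 0.4899 = 0.0686 ≈ 0.07
Risk-neutral Pr[S_T > K] = N(d₂) = N(0.07) = 0.5279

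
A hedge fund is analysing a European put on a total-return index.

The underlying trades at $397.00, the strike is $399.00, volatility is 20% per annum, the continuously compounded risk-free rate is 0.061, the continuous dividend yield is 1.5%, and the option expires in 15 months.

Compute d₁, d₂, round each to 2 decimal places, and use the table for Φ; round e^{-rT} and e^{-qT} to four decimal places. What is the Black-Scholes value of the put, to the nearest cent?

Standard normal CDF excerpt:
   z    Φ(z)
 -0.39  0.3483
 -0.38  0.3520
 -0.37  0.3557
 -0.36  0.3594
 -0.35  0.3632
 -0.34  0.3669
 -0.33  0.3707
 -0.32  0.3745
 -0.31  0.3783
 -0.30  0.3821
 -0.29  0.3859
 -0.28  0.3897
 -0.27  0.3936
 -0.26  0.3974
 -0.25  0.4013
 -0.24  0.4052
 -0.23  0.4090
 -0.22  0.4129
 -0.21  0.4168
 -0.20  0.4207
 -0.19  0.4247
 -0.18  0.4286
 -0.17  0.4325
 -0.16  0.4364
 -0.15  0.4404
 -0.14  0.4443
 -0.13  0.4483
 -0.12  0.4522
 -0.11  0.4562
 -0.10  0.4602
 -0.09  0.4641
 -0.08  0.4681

$25.68

σ√T = 0.2 × 1.1180 = 0.2236
ln(S/K) + (r − q + σ²/2)T = ln(397/399) + (0.061 − 0.015 + 0.2²/2)·1.25 = -0.0050 + 0.0825 = 0.0775
d₁ = 0.0775 / 0.2236 = 0.3465 ⇒ 0.35
d₂ = d₁ − σ√T = 0.3465 − 0.2236 = 0.1229 ⇒ 0.12
e^(−qT) = e^(−0.015·1.25) = 0.9814;  e^(−rT) = e^(−0.061·1.25) = 0.9266
P = 399·0.9266·N(-0.12) − 397·0.9814·N(-0.35) = 399·0.9266·0.4522 − 397·0.9814·0.3632 = 167.1844 − 141.5085 = 25.6759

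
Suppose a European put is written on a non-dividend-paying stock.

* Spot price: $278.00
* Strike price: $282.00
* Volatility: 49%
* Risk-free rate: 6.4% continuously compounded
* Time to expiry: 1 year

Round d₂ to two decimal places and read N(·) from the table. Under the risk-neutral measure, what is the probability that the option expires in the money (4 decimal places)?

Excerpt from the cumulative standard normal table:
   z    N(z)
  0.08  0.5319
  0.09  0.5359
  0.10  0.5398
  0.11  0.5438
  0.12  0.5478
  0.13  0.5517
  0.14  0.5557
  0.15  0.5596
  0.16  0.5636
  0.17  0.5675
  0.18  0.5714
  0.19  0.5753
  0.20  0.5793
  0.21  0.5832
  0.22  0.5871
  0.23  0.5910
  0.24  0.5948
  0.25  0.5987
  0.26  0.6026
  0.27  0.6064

T = 1;  σ√T = 0.4900
d₁ = [ln(278/282) + (0.064 + ½·0.49²)·1] / (σ√T) = (-0.0143 + 0.1840) / 0.4900 = 0.3465 ⇒ 0.35
d₂ = 0.3465 − 0.4900 = -0.1435 ⇒ -0.14
Risk-neutral Pr[S_T < K] = N(−d₂) = N(0.14) = 0.5557

0.5557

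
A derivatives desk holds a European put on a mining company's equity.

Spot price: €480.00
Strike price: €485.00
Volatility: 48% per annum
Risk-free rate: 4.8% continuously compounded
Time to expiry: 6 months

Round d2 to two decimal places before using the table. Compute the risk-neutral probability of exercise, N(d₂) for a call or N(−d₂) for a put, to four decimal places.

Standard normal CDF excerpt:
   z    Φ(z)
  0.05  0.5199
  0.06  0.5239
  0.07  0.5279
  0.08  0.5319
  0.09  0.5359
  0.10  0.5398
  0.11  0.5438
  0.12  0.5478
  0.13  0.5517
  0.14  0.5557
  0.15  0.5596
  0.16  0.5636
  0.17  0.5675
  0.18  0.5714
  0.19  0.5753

T = 0.5;  σ√T = 0.3394
d₁ = [ln(480/485) + (0.048 + 0.48²/2)·0.5] / 0.3394 = [-0.0104 + 0.0816] / 0.3394 = 0.2099 which rounds to 0.21
d₂ = d₁ − σ√T = 0.2099 − 0.3394 = -0.1295 which rounds to -0.13
Pr(exercise) under Q = N(−d₂) = N(0.13) = 0.5517

0.5517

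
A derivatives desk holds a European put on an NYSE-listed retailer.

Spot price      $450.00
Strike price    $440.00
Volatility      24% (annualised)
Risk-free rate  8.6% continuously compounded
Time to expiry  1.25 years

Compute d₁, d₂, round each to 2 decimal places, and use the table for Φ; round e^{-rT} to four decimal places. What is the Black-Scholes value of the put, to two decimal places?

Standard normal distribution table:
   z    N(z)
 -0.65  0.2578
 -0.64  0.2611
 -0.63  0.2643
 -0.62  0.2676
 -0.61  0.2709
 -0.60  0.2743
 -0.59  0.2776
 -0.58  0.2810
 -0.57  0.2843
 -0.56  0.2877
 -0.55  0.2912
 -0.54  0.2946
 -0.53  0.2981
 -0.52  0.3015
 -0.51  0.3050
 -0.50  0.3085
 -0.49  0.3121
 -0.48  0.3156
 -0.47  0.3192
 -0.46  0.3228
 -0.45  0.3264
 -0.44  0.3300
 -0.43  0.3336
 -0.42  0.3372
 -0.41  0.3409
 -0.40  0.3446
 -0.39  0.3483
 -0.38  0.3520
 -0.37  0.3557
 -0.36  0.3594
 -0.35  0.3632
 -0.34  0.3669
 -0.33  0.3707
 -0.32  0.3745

σ√T = 0.24 × 1.1180 = 0.2683
ln(S/K) + (r + σ²/2)T = ln(450/440) + (0.086 + 0.24²/2)·1.25 = 0.0225 + 0.1435 = 0.1660
d₁ = 0.1660 / 0.2683 = 0.6185 ≈ 0.62
d₂ = d₁ − σ√T = 0.6185 − 0.2683 = 0.3502 ≈ 0.35
exp(−rT) = exp(−0.086·1.25) = 0.8981
P = 440·0.8981·N(-0.35) − 450·N(-0.62) = 440·0.8981·0.3632 − 450·0.2676 = 143.5236 − 120.4200 = 23.1036

$23.10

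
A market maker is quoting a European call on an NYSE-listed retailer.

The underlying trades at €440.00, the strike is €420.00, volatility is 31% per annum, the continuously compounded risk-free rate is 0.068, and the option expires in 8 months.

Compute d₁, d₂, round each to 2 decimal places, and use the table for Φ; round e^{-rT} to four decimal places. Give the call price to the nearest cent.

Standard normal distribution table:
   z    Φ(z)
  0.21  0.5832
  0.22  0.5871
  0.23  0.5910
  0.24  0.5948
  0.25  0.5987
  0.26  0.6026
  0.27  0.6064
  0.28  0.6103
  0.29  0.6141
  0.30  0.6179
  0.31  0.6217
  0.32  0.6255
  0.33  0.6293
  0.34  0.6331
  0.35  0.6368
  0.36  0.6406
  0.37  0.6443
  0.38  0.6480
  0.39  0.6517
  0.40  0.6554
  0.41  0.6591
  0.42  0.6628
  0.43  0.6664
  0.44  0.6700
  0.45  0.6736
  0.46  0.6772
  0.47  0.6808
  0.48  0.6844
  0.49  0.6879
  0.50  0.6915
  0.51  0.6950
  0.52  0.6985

σ√T = 0.31 × 0.8165 = 0.2531
d₁ = [ln(440/420) + (0.068 + 0.31²/2)·0.6667] / 0.2531 = [0.0465 + 0.0774] / 0.2531 = 0.4895 which rounds to 0.49
d₂ = d₁ − σ√T = 0.4895 − 0.2531 = 0.2363 which rounds to 0.24
exp(−rT) = exp(−0.068·0.6667) = 0.9557
N(d₁) = N(0.49) = 0.6879;  N(d₂) = N(0.24) = 0.5948
C = 440·0.6879 − 420·0.9557·0.5948 = 302.6760 − 238.7492 = 63.9268

€63.93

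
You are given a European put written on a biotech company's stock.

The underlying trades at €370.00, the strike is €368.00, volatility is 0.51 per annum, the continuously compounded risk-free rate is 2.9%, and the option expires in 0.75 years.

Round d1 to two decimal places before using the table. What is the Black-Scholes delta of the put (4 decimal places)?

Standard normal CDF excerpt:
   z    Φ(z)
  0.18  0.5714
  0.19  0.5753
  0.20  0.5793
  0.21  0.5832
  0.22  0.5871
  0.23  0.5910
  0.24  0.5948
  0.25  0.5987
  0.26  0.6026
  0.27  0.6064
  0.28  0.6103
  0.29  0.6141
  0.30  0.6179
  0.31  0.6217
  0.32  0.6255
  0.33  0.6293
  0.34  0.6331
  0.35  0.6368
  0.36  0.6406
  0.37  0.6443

σ√T = 0.51 × 0.8660 = 0.4417
d₁ = [ln(370/368) + (0.029 + 0.51²/2)·0.75] / 0.4417 = [0.0054 + 0.1193] / 0.4417 = 0.2824 → 0.28
N(d₁) = N(0.28) = 0.6103
Δ_put = N(d₁) − 1 = 0.6103 − 1 = -0.3897

-0.3897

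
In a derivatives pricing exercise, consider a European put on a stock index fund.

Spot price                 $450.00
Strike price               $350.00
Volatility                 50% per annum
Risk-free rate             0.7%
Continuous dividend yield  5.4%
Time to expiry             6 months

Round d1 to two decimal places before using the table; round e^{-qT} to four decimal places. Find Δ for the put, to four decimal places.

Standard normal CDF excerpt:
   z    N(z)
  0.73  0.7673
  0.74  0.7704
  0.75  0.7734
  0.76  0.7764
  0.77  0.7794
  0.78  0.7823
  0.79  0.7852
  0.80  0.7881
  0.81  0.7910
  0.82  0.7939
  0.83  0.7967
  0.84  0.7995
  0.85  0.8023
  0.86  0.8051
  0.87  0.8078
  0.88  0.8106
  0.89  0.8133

-0.2006

σ√T = 0.5·√0.5 = 0.3536
d₁ = [ln(450/350) + (0.007 − 0.054 + 0.5²/2)·0.5] / 0.3536 = [0.2513 + 0.0390] / 0.3536 = 0.8211 which rounds to 0.82
N(d₁) = N(0.82) = 0.7939
Δ_put = e^(−qT)·(N(d₁) − 1) = 0.9734·(0.7939 − 1) = -0.2006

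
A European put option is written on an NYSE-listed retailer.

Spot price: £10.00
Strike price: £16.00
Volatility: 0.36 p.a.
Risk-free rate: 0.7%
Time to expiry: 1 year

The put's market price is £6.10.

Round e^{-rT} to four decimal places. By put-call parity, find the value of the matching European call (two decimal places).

e^(−rT) = e^(−0.007·1) = 0.9930
Put-call parity: C − P = S − K·e^(−rT) = 10 − 16·0.9930 = 10 − 15.8880 = -5.8880
C = P + (C − P) = 6.10 + (-5.8880) = 0.2120

£0.21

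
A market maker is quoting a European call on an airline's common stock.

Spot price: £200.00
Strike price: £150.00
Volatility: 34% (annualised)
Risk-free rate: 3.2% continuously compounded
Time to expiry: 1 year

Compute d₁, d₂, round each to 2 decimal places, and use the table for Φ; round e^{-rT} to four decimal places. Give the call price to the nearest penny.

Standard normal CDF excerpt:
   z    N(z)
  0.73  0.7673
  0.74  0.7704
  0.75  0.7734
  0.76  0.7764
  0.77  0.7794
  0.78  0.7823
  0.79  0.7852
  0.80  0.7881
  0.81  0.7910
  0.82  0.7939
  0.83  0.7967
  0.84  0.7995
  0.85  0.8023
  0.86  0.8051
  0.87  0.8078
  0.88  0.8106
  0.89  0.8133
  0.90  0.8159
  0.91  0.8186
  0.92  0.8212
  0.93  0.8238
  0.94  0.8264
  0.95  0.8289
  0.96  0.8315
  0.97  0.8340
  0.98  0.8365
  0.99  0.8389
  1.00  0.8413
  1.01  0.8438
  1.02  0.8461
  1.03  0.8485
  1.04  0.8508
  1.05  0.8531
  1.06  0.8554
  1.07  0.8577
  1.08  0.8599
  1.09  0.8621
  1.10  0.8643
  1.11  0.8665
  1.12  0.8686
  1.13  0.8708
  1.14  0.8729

T = 1;  σ√T = 0.3400
d₁ = [ln(200/150) + (0.032 + 0.34²/2)·1] / 0.3400 = [0.2877 + 0.0898] / 0.3400 = 1.1102 which rounds to 1.11
d₂ = d₁ − σ√T = 1.1102 − 0.3400 = 0.7702 which rounds to 0.77
exp(−rT) = exp(−0.032·1) = 0.9685
N(d₁) = N(1.11) = 0.8665;  N(d₂) = N(0.77) = 0.7794
C = 200·0.8665 − 150·0.9685·0.7794 = 173.3000 − 113.2273 = 60.0727

£60.07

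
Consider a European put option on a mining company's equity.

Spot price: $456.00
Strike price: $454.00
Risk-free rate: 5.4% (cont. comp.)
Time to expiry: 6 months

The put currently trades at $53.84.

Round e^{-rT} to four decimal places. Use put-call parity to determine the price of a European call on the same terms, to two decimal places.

$67.92

e^(−rT) = e^(−0.054·0.5) = 0.9734
Put-call parity: C − P = S − K·e^(−rT) = 456 − 454·0.9734 = 456 − 441.9236 = 14.0764
C = P + (C − P) = 53.84 + (14.0764) = 67.9164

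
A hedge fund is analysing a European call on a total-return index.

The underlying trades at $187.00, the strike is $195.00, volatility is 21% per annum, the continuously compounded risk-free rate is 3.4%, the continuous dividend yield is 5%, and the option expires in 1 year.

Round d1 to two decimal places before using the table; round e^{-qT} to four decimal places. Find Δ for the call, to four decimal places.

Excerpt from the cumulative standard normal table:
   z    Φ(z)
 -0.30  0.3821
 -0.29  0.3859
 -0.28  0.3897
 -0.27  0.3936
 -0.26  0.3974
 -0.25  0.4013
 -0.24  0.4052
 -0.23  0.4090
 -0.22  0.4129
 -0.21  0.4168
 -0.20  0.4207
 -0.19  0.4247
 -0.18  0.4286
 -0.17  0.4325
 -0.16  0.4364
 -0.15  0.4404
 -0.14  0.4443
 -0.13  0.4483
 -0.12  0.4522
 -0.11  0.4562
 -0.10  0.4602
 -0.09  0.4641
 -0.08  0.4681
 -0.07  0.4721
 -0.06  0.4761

0.4114

σ√T = 0.21·√1 = 0.2100
d₁ = [ln(187/195) + (0.034 − 0.05 + ½·0.21²)·1] / (σ√T) = (-0.0419 + 0.0060) / 0.2100 = -0.1707 ⇒ -0.17
N(d₁) = N(-0.17) = 0.4325
Δ_call = e^(−qT)·N(d₁) = 0.9512·0.4325 = 0.4114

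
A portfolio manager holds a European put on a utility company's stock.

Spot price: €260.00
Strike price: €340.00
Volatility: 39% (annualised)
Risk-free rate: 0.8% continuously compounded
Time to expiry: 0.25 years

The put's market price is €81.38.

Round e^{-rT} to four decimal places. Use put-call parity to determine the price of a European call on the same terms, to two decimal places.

exp(−rT) = exp(−0.008·0.25) = 0.9980
Put-call parity: C − P = S − K·e^(−rT) = 260 − 340·0.9980 = 260 − 339.3200 = -79.3200
C = P + (C − P) = 81.38 + (-79.3200) = 2.0600

€2.06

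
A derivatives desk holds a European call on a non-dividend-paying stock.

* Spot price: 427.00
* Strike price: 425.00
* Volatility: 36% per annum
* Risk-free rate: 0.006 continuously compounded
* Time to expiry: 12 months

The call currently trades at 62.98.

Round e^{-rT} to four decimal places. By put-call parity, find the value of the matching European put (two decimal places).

exp(−rT) = exp(−0.006·1) = 0.9940
Put-call parity: C − P = S − K·e^(−rT) = 427 − 425·0.9940 = 427 − 422.4500 = 4.5500
P = C − (C − P) = 62.98 − (4.5500) = 58.4300

58.43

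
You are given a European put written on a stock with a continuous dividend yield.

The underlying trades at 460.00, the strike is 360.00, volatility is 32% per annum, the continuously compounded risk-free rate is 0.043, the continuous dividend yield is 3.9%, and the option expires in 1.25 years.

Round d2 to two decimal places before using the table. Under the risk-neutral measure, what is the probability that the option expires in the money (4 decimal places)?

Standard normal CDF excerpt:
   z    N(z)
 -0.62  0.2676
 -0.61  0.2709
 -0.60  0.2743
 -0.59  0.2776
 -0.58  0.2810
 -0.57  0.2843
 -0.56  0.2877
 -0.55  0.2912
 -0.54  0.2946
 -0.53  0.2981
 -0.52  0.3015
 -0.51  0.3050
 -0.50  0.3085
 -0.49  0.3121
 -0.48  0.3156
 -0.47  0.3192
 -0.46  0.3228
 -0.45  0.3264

0.3015

σ√T = 0.32 × 1.1180 = 0.3578
ln(S/K) + (r − q + σ²/2)T = ln(460/360) + (0.043 − 0.039 + 0.32²/2)·1.25 = 0.2451 + 0.0690 = 0.3141
d₁ = 0.3141 / 0.3578 = 0.8780 which rounds to 0.88
d₂ = d₁ − σ√T = 0.8780 − 0.3578 = 0.5202 which rounds to 0.52
Risk-neutral Pr[S_T < K] = N(−d₂) = N(-0.52) = 0.3015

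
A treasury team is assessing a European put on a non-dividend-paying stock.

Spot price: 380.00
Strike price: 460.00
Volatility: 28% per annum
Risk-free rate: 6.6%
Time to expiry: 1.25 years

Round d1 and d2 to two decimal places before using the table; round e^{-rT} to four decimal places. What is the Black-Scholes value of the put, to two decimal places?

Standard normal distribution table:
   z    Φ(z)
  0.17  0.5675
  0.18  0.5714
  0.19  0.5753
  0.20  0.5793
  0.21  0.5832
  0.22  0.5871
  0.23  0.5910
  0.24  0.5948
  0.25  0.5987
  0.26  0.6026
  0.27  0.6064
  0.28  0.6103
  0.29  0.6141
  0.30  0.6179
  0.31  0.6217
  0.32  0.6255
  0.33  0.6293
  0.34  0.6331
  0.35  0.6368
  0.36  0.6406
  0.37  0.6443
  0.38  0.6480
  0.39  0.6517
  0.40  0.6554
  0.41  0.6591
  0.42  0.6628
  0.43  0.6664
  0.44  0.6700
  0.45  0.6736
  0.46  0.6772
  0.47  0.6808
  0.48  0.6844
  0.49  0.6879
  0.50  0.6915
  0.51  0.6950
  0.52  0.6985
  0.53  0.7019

74.28

T = 1.25;  σ√T = 0.3130
d₁ = [ln(380/460) + (0.066 + 0.28²/2)·1.25] / 0.3130 = [-0.1911 + 0.1315] / 0.3130 = -0.1902 ⇒ -0.19
d₂ = d₁ − σ√T = -0.1902 − 0.3130 = -0.5033 ⇒ -0.50
exp(−rT) = exp(−0.066·1.25) = 0.9208
P = 460·0.9208·N(0.50) − 380·N(0.19) = 460·0.9208·0.6915 − 380·0.5753 = 292.8973 − 218.6140 = 74.2833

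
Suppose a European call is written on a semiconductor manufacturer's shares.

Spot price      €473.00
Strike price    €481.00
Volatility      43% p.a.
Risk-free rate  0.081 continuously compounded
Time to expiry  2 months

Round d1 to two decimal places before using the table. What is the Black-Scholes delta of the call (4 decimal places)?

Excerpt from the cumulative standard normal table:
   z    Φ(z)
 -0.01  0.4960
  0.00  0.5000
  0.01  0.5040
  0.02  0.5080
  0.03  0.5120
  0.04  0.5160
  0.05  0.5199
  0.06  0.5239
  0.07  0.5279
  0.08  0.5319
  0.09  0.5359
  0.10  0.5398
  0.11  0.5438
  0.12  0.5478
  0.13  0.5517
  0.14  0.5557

0.5279

T = 0.1667;  σ√T = 0.1755
ln(S/K) + (r + σ²/2)T = ln(473/481) + (0.081 + 0.43²/2)·0.1667 = -0.0168 + 0.0289 = 0.0121
d₁ = 0.0121 / 0.1755 = 0.0691 ⇒ 0.07
N(d₁) = N(0.07) = 0.5279
Δ_call = N(d₁) = 0.5279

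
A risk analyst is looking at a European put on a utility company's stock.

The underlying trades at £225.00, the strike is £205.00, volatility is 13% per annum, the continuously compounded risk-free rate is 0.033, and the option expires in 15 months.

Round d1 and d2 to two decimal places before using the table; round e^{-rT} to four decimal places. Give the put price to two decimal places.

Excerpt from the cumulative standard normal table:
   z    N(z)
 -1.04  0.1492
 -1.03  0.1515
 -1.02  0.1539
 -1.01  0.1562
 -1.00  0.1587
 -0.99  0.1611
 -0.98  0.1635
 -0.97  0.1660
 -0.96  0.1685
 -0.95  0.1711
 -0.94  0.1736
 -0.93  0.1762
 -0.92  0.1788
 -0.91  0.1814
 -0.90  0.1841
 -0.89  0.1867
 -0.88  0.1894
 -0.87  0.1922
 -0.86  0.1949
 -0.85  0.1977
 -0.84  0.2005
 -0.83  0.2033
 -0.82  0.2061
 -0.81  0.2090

£3.18

σ√T = 0.13 × 1.1180 = 0.1453
d₁ = [ln(225/205) + (0.033 + 0.13²/2)·1.25] / 0.1453 = [0.0931 + 0.0518] / 0.1453 = 0.9970 ≈ 1.00
d₂ = d₁ − σ√T = 0.9970 − 0.1453 = 0.8516 ≈ 0.85
exp(−rT) = exp(−0.033·1.25) = 0.9596
N(−d₂) = N(-0.85) = 0.1977;  N(−d₁) = N(-1.00) = 0.1587
P = 205·0.9596·0.1977 − 225·0.1587 = 38.8911 − 35.7075 = 3.1836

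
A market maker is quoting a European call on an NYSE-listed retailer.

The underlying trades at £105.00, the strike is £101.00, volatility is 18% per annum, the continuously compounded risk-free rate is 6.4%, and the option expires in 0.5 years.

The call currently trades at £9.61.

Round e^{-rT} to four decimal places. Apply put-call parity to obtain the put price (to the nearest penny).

£2.43

e^(−rT) = e^(−0.064·0.5) = 0.9685
Put-call parity: C − P = S − K·e^(−rT) = 105 − 101·0.9685 = 105 − 97.8185 = 7.1815
P = C − (C − P) = 9.61 − (7.1815) = 2.4285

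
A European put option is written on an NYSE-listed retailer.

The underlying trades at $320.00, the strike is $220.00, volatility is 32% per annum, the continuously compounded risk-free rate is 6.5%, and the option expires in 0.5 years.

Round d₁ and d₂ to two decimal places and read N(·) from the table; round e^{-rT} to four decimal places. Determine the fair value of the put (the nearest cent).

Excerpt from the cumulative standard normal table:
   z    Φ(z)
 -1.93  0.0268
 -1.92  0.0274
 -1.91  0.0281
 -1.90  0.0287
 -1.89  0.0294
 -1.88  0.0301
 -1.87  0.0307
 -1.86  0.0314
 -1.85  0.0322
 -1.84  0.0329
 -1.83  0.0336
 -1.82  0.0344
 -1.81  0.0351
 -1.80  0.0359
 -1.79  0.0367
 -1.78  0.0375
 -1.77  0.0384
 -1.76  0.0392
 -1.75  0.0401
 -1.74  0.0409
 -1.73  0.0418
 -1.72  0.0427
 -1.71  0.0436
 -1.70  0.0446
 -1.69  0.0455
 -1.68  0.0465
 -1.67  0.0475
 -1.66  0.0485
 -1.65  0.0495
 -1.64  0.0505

T = 0.5;  σ√T = 0.2263
d₁ = [ln(320/220) + (0.065 + 0.32²/2)·0.5] / 0.2263 = [0.3747 + 0.0581] / 0.2263 = 1.9127 ⇒ 1.91
d₂ = d₁ − σ√T = 1.9127 − 0.2263 = 1.6864 ⇒ 1.69
e^(−rT) = e^(−0.065·0.5) = 0.9680
N(−d₂) = N(-1.69) = 0.0455;  N(−d₁) = N(-1.91) = 0.0281
P = 220·0.9680·0.0455 − 320·0.0281 = 9.6897 − 8.9920 = 0.6977

$0.70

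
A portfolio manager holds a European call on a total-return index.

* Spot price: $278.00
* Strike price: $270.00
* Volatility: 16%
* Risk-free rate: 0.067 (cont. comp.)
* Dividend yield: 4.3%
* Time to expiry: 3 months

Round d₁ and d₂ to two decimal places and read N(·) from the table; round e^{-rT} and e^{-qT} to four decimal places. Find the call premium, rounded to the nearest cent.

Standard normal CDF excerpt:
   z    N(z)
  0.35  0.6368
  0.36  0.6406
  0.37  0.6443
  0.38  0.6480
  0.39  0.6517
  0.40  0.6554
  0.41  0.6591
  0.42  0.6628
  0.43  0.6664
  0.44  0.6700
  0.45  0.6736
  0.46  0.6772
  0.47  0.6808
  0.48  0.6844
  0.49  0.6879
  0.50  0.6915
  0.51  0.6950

T = 0.25;  σ√T = 0.0800
d₁ = [ln(278/270) + (0.067 − 0.043 + 0.16²/2)·0.25] / 0.0800 = [0.0292 + 0.0092] / 0.0800 = 0.4800 → 0.48
d₂ = d₁ − σ√T = 0.4800 − 0.0800 = 0.4000 → 0.40
e^(−qT) = e^(−0.043·0.25) = 0.9893;  e^(−rT) = e^(−0.067·0.25) = 0.9834
N(d₁) = N(0.48) = 0.6844;  N(d₂) = N(0.40) = 0.6554
C = 278·0.9893·0.6844 − 270·0.9834·0.6554 = 188.2274 − 174.0205 = 14.2069

$14.21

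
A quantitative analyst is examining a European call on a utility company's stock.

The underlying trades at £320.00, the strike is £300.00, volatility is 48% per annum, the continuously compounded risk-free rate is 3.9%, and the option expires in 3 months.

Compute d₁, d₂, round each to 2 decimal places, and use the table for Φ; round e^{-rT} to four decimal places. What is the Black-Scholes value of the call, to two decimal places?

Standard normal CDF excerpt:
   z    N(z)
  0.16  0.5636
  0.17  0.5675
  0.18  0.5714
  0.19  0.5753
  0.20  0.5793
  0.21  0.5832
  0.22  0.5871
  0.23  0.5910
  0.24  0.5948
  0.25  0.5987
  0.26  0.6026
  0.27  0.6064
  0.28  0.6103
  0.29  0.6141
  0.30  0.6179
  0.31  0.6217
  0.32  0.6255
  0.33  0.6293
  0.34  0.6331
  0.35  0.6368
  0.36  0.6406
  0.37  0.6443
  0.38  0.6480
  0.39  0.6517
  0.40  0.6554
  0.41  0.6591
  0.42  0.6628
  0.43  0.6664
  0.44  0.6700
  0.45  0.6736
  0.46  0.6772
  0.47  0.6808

T = 0.25;  σ√T = 0.2400
ln(S/K) + (r + σ²/2)T = ln(320/300) + (0.039 + 0.48²/2)·0.25 = 0.0645 + 0.0386 = 0.1031
d₁ = 0.1031 / 0.2400 = 0.4295 ⇒ 0.43
d₂ = d₁ − σ√T = 0.4295 − 0.2400 = 0.1895 ⇒ 0.19
e^(−rT) = e^(−0.039·0.25) = 0.9903
N(d₁) = N(0.43) = 0.6664;  N(d₂) = N(0.19) = 0.5753
C = 320·0.6664 − 300·0.9903·0.5753 = 213.2480 − 170.9159 = 42.3321

£42.33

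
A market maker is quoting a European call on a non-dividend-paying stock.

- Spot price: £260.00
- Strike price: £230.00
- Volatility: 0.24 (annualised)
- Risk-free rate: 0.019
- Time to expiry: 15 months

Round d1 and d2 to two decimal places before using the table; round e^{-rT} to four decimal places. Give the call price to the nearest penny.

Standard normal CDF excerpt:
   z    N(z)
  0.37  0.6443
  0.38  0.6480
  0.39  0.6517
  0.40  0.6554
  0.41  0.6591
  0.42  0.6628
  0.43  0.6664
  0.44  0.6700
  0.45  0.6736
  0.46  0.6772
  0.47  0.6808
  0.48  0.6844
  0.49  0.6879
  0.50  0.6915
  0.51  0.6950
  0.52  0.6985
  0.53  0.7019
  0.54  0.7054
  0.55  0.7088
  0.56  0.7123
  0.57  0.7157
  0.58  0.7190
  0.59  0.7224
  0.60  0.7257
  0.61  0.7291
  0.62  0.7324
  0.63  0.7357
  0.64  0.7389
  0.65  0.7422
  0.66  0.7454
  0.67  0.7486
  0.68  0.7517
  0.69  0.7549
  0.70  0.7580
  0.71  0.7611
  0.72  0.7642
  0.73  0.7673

£47.41

σ√T = 0.24·√1.25 = 0.2683
d₁ = [ln(260/230) + (0.019 + ½·0.24²)·1.25] / (σ√T) = (0.1226 + 0.0597) / 0.2683 = 0.6796 ≈ 0.68
d₂ = 0.6796 − 0.2683 = 0.4113 ≈ 0.41
exp(−rT) = exp(−0.019·1.25) = 0.9765
N(d₁) = N(0.68) = 0.7517;  N(d₂) = N(0.41) = 0.6591
C = 260·0.7517 − 230·0.9765·0.6591 = 195.4420 − 148.0306 = 47.4114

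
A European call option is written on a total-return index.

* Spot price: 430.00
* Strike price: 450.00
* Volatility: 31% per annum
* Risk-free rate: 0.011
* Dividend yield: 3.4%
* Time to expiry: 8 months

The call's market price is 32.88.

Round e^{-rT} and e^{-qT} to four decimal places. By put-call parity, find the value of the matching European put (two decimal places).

59.23

exp(−qT) = exp(−0.034·0.6667) = 0.9776;  exp(−rT) = exp(−0.011·0.6667) = 0.9927
Put-call parity: C − P = S·e^(−qT) − K·e^(−rT) = 430·0.9776 − 450·0.9927 = 420.3680 − 446.7150 = -26.3470
P = C − (C − P) = 32.88 − (-26.3470) = 59.2270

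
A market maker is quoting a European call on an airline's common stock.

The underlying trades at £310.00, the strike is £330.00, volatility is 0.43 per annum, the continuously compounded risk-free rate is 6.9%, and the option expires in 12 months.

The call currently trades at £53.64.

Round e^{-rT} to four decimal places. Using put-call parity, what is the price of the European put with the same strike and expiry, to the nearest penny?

exp(−rT) = exp(−0.069·1) = 0.9333
Put-call parity: C − P = S − K·e^(−rT) = 310 − 330·0.9333 = 310 − 307.9890 = 2.0110
P = C − (C − P) = 53.64 − (2.0110) = 51.6290

£51.63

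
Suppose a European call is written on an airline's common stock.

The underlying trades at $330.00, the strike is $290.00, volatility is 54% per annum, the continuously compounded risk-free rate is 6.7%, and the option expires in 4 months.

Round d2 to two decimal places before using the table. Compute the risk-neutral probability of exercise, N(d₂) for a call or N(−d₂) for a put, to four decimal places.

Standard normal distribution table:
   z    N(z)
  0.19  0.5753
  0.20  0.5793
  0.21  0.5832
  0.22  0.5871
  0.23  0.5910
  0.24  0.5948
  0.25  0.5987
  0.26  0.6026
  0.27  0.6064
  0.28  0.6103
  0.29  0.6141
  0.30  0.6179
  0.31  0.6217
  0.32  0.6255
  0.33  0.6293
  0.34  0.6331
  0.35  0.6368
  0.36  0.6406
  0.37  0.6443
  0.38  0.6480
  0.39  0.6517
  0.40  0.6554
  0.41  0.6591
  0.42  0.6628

σ√T = 0.54 × 0.5774 = 0.3118
d₁ = [ln(330/290) + (0.067 + 0.54²/2)·0.3333] / 0.3118 = [0.1292 + 0.0709] / 0.3118 = 0.6420 ⇒ 0.64
d₂ = d₁ − σ√T = 0.6420 − 0.3118 = 0.3302 ⇒ 0.33
Pr(exercise) under Q = N(d₂) = 0.6293

0.6293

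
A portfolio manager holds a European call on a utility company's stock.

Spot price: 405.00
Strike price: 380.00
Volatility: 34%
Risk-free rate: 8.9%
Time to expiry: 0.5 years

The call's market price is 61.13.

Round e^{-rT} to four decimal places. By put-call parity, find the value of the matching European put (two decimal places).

19.60

exp(−rT) = exp(−0.089·0.5) = 0.9565
Put-call parity: C − P = S − K·e^(−rT) = 405 − 380·0.9565 = 405 − 363.4700 = 41.5300
P = C − (C − P) = 61.13 − (41.5300) = 19.6000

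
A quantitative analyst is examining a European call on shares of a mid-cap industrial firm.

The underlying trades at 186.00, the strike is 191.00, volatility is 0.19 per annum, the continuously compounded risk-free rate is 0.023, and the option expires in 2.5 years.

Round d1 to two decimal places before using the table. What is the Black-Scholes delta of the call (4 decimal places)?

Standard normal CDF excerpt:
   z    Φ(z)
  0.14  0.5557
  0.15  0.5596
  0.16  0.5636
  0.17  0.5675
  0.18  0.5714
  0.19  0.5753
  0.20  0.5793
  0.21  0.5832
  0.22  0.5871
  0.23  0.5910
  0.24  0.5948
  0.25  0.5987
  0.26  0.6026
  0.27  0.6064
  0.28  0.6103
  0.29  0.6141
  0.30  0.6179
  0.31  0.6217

σ√T = 0.19 × 1.5811 = 0.3004
d₁ = [ln(186/191) + (0.023 + 0.19²/2)·2.5] / 0.3004 = [-0.0265 + 0.1026] / 0.3004 = 0.2533 → 0.25
N(d₁) = N(0.25) = 0.5987
Δ_call = N(d₁) = 0.5987

0.5987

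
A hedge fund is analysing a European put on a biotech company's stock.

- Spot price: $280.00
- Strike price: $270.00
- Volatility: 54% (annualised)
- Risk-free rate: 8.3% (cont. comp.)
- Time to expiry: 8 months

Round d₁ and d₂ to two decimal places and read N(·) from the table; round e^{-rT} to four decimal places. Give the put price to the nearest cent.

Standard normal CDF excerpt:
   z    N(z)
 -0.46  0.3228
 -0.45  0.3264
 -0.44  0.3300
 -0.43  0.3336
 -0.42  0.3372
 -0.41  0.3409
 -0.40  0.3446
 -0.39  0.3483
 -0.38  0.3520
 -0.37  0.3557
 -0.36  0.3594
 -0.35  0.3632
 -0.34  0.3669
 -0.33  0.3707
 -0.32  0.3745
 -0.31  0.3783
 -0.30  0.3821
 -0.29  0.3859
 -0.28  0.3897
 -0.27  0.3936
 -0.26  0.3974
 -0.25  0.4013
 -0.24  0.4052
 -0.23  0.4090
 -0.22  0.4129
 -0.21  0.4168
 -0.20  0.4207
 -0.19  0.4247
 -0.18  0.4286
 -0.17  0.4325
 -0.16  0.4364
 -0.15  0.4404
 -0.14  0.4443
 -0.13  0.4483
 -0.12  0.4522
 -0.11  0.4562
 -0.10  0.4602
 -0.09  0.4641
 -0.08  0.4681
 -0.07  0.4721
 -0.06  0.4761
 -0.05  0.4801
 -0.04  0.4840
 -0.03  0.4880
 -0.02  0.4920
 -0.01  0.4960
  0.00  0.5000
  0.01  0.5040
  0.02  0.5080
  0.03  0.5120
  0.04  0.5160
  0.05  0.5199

$35.35

σ√T = 0.54 × 0.8165 = 0.4409
d₁ = [ln(280/270) + (0.083 + ½·0.54²)·0.6667] / (σ√T) = (0.0364 + 0.1525) / 0.4409 = 0.4284 ≈ 0.43
d₂ = 0.4284 − 0.4409 = -0.0125 ≈ -0.01
e^(−rT) = e^(−0.083·0.6667) = 0.9462
N(−d₂) = N(0.01) = 0.5040;  N(−d₁) = N(-0.43) = 0.3336
P = 270·0.9462·0.5040 − 280·0.3336 = 128.7589 − 93.4080 = 35.3509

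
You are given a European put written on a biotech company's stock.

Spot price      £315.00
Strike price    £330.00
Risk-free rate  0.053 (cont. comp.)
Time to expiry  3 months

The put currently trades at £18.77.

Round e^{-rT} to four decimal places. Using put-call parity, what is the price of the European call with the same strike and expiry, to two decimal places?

e^(−rT) = e^(−0.053·0.25) = 0.9868
Put-call parity: C − P = S − K·e^(−rT) = 315 − 330·0.9868 = 315 − 325.6440 = -10.6440
C = P + (C − P) = 18.77 + (-10.6440) = 8.1260

£8.13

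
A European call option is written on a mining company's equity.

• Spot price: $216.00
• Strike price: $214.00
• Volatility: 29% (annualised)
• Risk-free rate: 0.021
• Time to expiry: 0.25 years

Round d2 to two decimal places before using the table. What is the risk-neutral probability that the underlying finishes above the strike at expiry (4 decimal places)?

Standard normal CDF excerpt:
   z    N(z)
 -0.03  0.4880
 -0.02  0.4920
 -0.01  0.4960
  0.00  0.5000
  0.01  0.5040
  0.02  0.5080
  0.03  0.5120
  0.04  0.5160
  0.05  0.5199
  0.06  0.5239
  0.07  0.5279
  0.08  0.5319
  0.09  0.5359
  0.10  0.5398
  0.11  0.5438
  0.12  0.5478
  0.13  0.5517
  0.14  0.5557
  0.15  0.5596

0.5120

T = 0.25;  σ√T = 0.1450
d₁ = [ln(216/214) + (0.021 + ½·0.29²)·0.25] / (σ√T) = (0.0093 + 0.0158) / 0.1450 = 0.1729 which rounds to 0.17
d₂ = 0.1729 − 0.1450 = 0.0279 which rounds to 0.03
Pr(exercise) under Q = N(d₂) = 0.5120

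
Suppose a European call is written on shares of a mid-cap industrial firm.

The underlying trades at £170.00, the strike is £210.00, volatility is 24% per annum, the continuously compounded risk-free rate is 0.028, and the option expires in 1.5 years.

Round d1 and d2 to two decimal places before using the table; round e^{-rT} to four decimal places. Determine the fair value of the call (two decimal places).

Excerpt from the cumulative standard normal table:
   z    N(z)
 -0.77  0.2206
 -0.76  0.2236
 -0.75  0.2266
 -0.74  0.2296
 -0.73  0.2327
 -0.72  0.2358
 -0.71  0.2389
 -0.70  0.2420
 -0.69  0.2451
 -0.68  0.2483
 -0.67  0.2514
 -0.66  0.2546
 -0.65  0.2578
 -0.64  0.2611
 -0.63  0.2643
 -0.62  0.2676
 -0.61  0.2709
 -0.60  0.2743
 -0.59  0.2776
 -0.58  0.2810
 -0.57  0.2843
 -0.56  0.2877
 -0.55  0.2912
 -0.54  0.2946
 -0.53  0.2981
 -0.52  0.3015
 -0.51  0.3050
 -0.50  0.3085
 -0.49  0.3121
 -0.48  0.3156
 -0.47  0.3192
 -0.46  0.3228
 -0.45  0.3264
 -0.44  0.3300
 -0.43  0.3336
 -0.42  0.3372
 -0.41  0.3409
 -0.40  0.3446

£9.23

σ√T = 0.24 × 1.2247 = 0.2939
d₁ = [ln(170/210) + (0.028 + ½·0.24²)·1.5] / (σ√T) = (-0.2113 + 0.0852) / 0.2939 = -0.4290 ⇒ -0.43
d₂ = -0.4290 − 0.2939 = -0.7230 ⇒ -0.72
e^(−rT) = e^(−0.028·1.5) = 0.9589
C = 170·N(-0.43) − 210·0.9589·N(-0.72) = 170·0.3336 − 210·0.9589·0.2358 = 56.7120 − 47.4828 = 9.2292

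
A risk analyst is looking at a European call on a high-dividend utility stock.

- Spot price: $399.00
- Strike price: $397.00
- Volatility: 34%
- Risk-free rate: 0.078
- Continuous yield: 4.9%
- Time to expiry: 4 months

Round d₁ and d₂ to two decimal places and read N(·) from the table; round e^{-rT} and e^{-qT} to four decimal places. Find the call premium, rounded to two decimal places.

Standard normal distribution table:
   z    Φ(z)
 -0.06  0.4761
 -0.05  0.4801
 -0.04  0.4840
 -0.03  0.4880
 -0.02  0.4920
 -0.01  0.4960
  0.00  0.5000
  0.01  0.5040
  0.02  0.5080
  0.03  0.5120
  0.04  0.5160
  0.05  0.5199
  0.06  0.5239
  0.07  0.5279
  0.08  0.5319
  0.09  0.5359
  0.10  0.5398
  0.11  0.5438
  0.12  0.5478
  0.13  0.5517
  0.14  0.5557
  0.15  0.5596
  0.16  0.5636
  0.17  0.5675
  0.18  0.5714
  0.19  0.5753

T = 0.3333;  σ√T = 0.1963
d₁ = [ln(399/397) + (0.078 − 0.049 + 0.34²/2)·0.3333] / 0.1963 = [0.0050 + 0.0289] / 0.1963 = 0.1730 ≈ 0.17
d₂ = d₁ − σ√T = 0.1730 − 0.1963 = -0.0233 ≈ -0.02
exp(−qT) = exp(−0.049·0.3333) = 0.9838;  exp(−rT) = exp(−0.078·0.3333) = 0.9743
N(d₁) = N(0.17) = 0.5675;  N(d₂) = N(-0.02) = 0.4920
C = 399·0.9838·0.5675 − 397·0.9743·0.4920 = 222.7643 − 190.3042 = 32.4601

$32.46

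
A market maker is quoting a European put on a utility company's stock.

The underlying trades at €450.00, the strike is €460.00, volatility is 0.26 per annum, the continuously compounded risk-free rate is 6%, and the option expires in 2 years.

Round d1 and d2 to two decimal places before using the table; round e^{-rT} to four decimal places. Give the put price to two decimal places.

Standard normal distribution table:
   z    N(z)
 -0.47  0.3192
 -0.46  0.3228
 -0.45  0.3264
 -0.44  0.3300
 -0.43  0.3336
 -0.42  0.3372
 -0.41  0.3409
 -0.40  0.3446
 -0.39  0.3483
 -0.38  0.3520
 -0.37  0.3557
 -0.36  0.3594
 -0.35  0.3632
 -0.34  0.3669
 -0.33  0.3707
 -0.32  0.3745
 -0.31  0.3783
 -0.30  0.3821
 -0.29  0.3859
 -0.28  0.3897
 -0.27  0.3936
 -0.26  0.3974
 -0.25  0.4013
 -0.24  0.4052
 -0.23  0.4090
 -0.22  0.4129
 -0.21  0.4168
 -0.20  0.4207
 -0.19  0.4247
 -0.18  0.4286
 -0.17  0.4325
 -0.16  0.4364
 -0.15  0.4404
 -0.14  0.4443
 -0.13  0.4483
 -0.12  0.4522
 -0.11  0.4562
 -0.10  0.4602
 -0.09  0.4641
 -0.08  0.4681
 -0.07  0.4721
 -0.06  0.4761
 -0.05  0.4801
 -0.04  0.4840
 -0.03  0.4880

T = 2;  σ√T = 0.3677
ln(S/K) + (r + σ²/2)T = ln(450/460) + (0.06 + 0.26²/2)·2 = -0.0220 + 0.1876 = 0.1656
d₁ = 0.1656 / 0.3677 = 0.4504 which rounds to 0.45
d₂ = d₁ − σ√T = 0.4504 − 0.3677 = 0.0827 which rounds to 0.08
exp(−rT) = exp(−0.06·2) = 0.8869
N(−d₂) = N(-0.08) = 0.4681;  N(−d₁) = N(-0.45) = 0.3264
P = 460·0.8869·0.4681 − 450·0.3264 = 190.9726 − 146.8800 = 44.0926

€44.09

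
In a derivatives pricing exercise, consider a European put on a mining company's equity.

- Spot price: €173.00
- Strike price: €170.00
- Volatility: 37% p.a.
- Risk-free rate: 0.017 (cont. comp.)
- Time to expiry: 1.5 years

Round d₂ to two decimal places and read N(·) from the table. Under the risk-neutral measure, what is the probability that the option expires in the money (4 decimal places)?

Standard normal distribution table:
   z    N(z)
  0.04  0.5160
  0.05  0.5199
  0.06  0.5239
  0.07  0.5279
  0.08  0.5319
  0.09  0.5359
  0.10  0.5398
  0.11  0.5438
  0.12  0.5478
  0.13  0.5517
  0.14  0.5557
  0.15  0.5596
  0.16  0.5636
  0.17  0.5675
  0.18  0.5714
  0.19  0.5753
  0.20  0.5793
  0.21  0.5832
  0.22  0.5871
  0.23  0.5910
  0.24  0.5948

σ√T = 0.37·√1.5 = 0.4532
d₁ = [ln(173/170) + (0.017 + 0.37²/2)·1.5] / 0.4532 = [0.0175 + 0.1282] / 0.4532 = 0.3215 ⇒ 0.32
d₂ = d₁ − σ√T = 0.3215 − 0.4532 = -0.1317 ⇒ -0.13
Pr(exercise) under Q = N(−d₂) = N(0.13) = 0.5517

0.5517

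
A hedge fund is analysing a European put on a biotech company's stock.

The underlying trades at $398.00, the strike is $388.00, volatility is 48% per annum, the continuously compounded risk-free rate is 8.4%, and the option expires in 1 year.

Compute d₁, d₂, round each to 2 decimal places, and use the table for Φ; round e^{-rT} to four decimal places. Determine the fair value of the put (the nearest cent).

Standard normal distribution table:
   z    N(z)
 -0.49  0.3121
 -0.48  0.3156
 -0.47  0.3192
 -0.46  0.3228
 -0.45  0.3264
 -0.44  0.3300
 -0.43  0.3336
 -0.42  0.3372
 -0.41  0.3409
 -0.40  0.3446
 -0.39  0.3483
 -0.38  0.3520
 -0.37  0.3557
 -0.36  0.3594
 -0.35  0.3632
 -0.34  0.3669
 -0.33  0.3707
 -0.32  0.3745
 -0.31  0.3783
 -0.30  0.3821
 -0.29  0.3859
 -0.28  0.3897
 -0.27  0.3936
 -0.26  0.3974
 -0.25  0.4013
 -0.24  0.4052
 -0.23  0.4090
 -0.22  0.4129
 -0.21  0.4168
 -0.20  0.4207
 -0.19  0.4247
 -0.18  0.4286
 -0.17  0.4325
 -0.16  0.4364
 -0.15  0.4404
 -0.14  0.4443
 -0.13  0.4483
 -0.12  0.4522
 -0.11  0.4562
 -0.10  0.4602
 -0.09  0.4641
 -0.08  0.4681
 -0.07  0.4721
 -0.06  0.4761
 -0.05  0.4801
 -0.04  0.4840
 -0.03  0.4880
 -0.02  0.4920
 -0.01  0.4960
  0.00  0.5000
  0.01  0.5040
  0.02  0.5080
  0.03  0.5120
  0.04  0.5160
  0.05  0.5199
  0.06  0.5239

T = 1;  σ√T = 0.4800
d₁ = [ln(398/388) + (0.084 + ½·0.48²)·1] / (σ√T) = (0.0254 + 0.1992) / 0.4800 = 0.4680 which rounds to 0.47
d₂ = 0.4680 − 0.4800 = -0.0120 which rounds to -0.01
e^(−rT) = e^(−0.084·1) = 0.9194
P = 388·0.9194·N(0.01) − 398·N(-0.47) = 388·0.9194·0.5040 − 398·0.3192 = 179.7905 − 127.0416 = 52.7489

$52.75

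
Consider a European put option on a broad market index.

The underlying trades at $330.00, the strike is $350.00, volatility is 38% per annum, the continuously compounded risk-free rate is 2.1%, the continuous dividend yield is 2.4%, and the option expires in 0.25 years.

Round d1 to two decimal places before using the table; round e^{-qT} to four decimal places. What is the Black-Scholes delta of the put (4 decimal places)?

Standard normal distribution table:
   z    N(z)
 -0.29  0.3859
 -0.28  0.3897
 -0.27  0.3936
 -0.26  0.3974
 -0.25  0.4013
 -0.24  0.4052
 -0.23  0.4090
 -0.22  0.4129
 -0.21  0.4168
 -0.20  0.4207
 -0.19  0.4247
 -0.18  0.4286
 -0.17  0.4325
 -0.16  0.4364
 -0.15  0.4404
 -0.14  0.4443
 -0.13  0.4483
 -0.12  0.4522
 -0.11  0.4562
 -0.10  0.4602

-0.5836

T = 0.25;  σ√T = 0.1900
d₁ = [ln(330/350) + (0.021 − 0.024 + 0.38²/2)·0.25] / 0.1900 = [-0.0588 + 0.0173] / 0.1900 = -0.2186 ≈ -0.22
N(d₁) = N(-0.22) = 0.4129
Δ_put = e^(−qT)·(N(d₁) − 1) = 0.9940·(0.4129 − 1) = -0.5836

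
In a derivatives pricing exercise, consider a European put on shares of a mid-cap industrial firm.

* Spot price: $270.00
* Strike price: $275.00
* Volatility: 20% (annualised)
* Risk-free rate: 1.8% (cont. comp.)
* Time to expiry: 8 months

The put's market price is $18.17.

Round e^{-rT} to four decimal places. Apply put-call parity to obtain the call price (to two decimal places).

$16.44

e^(−rT) = e^(−0.018·0.6667) = 0.9881
Put-call parity: C − P = S − K·e^(−rT) = 270 − 275·0.9881 = 270 − 271.7275 = -1.7275
C = P + (C − P) = 18.17 + (-1.7275) = 16.4425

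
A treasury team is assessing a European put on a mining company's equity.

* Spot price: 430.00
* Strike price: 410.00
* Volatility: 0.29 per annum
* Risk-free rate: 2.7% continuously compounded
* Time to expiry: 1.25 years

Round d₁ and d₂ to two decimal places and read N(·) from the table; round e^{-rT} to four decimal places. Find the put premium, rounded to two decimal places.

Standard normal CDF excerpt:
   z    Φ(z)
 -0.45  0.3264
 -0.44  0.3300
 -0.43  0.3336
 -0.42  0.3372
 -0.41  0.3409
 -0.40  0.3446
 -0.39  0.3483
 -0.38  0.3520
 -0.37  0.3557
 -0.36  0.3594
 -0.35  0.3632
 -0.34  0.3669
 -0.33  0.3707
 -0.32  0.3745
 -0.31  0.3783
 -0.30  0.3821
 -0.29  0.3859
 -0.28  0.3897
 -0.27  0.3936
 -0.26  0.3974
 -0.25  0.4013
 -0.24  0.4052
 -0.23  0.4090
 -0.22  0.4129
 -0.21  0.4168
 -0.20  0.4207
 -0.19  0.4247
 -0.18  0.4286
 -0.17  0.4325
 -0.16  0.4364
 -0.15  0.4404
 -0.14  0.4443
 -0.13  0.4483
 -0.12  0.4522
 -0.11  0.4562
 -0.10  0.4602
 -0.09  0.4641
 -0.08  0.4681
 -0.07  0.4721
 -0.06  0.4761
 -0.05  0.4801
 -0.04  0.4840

σ√T = 0.29·√1.25 = 0.3242
d₁ = [ln(430/410) + (0.027 + 0.29²/2)·1.25] / 0.3242 = [0.0476 + 0.0863] / 0.3242 = 0.4131 which rounds to 0.41
d₂ = d₁ − σ√T = 0.4131 − 0.3242 = 0.0889 which rounds to 0.09
exp(−rT) = exp(−0.027·1.25) = 0.9668
N(−d₂) = N(-0.09) = 0.4641;  N(−d₁) = N(-0.41) = 0.3409
P = 410·0.9668·0.4641 − 430·0.3409 = 183.9637 − 146.5870 = 37.3767

37.38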